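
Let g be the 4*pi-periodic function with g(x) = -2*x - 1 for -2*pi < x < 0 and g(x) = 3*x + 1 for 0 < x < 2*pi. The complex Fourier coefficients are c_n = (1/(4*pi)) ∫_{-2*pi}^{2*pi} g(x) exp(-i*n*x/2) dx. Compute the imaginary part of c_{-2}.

-1/2

Since g is real-valued, Im(c_{-2}) = -(1/(4*pi)) ∫_{-2*pi}^{2*pi} g(x) sin(-x) dx = b_{2}/2.
Split the integral at the breakpoints.
Integrating by parts (boundary term plus one more integral), an antiderivative of (-2*x - 1) sin(-x) is -2*x*cos(x) + 2*sin(x) - cos(x); evaluating from -2*pi to 0: ∫_{-2*pi}^{0} (-2*x - 1) sin(-x) dx = (-1) - (-1 + 4*pi) = -4*pi.
Integrating by parts (boundary term plus one more integral), an antiderivative of (3*x + 1) sin(-x) is 3*x*cos(x) - 3*sin(x) + cos(x); evaluating from 0 to 2*pi: ∫_{0}^{2*pi} (3*x + 1) sin(-x) dx = (1 + 6*pi) - (1) = 6*pi.
So ∫_{-2*pi}^{2*pi} g(x) sin(-x) dx = 2*pi.
Hence Im(c_{-2}) = (-1/(4*pi))·(2*pi) = -1/2.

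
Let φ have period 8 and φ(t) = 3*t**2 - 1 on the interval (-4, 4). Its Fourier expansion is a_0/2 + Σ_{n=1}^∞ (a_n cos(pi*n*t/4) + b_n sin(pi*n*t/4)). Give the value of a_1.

a_1 = 1/4 ∫_{-4}^{4} φ(t) cos(pi*t/4) dt.
φ is even and cos(pi*t/4) is even, so the integrand is even and a_1 = 1/2 ∫_0^{4} φ(t) cos(pi*t/4) dt.
Integrating by parts twice (tabular method), an antiderivative of (3*t**2 - 1) cos(pi*t/4) is 12*t**2*sin(pi*t/4)/pi + 96*t*cos(pi*t/4)/pi**2 - 384*sin(pi*t/4)/pi**3 - 4*sin(pi*t/4)/pi; evaluating from 0 to 4: ∫_{0}^{4} (3*t**2 - 1) cos(pi*t/4) dt = (-384/pi**2) - (0) = -384/pi**2.
Hence a_1 = (1/2)·(-384/pi**2) = -192/pi**2.

-192/pi**2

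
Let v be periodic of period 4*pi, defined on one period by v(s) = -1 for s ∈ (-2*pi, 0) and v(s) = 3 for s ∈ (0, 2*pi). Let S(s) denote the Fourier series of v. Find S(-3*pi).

s = -3*pi differs from s = pi by -1 full period(s), and the series is 4*pi-periodic.
v is continuous at s = pi with value 3, so the series converges to 3 there.

3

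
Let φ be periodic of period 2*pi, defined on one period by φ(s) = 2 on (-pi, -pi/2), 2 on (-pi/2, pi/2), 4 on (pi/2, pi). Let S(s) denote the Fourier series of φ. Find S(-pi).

3

At s = -pi the one-sided limits are φ(-pi^-) = 4 and φ(-pi^+) = 2.
By Dirichlet's theorem the series converges to their average, [(4) + (2)]/2 = 3.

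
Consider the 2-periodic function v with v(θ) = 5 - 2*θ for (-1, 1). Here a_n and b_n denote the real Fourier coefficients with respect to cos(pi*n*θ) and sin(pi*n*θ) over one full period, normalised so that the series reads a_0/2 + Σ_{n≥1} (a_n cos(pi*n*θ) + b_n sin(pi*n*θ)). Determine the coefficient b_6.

b_6 = ∫_{-1}^{1} v(θ) sin(6*pi*θ) dθ.
Integrating by parts (boundary term plus one more integral), an antiderivative of (5 - 2*θ) sin(6*pi*θ) is θ*cos(6*pi*θ)/(3*pi) - sin(6*pi*θ)/(18*pi**2) - 5*cos(6*pi*θ)/(6*pi); evaluating from -1 to 1: ∫_{-1}^{1} (5 - 2*θ) sin(6*pi*θ) dθ = (-1/(2*pi)) - (-7/(6*pi)) = 2/(3*pi).
Hence b_6 = 2/(3*pi).

2/(3*pi)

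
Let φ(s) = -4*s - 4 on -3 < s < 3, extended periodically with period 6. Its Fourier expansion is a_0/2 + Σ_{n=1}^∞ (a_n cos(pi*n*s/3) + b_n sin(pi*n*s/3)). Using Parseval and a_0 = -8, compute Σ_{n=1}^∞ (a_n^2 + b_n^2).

Parseval: a_0^2/2 + Σ_{n≥1} (a_n^2+b_n^2) = 1/3 ∫_{-3}^{3} φ(s)^2 ds = 128.
Subtract a_0^2/2 = 32: Σ (a_n^2+b_n^2) = 96.

96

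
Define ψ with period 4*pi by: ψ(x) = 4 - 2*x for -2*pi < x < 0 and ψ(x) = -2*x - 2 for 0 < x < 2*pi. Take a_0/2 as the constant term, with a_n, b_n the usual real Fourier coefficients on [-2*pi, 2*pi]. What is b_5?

b_5 = (1/(2*pi)) ∫_{-2*pi}^{2*pi} ψ(x) sin(5*x/2) dx.
Split the integral at the breakpoints.
Integrating by parts (boundary term plus one more integral), an antiderivative of (4 - 2*x) sin(5*x/2) is 4*x*cos(5*x/2)/5 - 8*sin(5*x/2)/25 - 8*cos(5*x/2)/5; evaluating from -2*pi to 0: ∫_{-2*pi}^{0} (4 - 2*x) sin(5*x/2) dx = (-8/5) - (8/5 + 8*pi/5) = -8*pi/5 - 16/5.
Integrating by parts (boundary term plus one more integral), an antiderivative of (-2*x - 2) sin(5*x/2) is 4*x*cos(5*x/2)/5 - 8*sin(5*x/2)/25 + 4*cos(5*x/2)/5; evaluating from 0 to 2*pi: ∫_{0}^{2*pi} (-2*x - 2) sin(5*x/2) dx = (-8*pi/5 - 4/5) - (4/5) = -8*pi/5 - 8/5.
Summing the pieces and multiplying by (1/(2*pi)) gives b_5 = 4*(-2*pi - 3)/(5*pi).

4*(-2*pi - 3)/(5*pi)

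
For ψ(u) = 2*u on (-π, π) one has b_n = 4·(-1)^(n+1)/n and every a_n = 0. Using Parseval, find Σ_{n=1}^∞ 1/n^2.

pi**2/6

Parseval: Σ b_n^2 = (1/π) ∫_{-π}^{π} ψ(u)^2 du = 8*pi**2/3.
Σ b_n^2 = Σ 16/n^2, so Σ 1/n^2 = (8*pi**2/3)/16 = pi**2/6.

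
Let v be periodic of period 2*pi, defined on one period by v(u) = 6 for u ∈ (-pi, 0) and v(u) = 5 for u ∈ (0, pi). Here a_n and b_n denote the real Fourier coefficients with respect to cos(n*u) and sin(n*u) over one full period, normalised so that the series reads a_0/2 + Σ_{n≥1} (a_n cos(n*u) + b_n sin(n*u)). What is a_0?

a_0 = 1/pi ∫_{-pi}^{pi} v(u) du = 1/pi · (11*pi) = 11.

11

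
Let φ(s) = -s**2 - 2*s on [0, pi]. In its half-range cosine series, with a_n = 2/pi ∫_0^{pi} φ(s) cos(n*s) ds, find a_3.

4*(2 + pi)/(9*pi)

a_3 = 2/pi ∫_0^{pi} (-s**2 - 2*s) cos(3*s) ds.
Integrating by parts twice (tabular method), an antiderivative of (-s**2 - 2*s) cos(3*s) is -s**2*sin(3*s)/3 - 2*s*sin(3*s)/3 - 2*s*cos(3*s)/9 + 2*sin(3*s)/27 - 2*cos(3*s)/9; evaluating from 0 to pi: ∫_{0}^{pi} (-s**2 - 2*s) cos(3*s) ds = (2/9 + 2*pi/9) - (-2/9) = 4/9 + 2*pi/9.
Hence a_3 = (2/pi)·(4/9 + 2*pi/9) = 4*(2 + pi)/(9*pi).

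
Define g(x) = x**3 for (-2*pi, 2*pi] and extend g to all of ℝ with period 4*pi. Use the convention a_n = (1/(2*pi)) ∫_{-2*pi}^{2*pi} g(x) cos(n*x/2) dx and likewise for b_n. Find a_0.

0

a_0 = (1/(2*pi)) ∫_{-2*pi}^{2*pi} g(x) dx = (1/(2*pi)) · (0) = 0.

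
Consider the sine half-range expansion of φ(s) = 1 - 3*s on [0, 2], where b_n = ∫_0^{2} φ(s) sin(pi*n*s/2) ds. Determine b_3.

b_3 = ∫_0^{2} (1 - 3*s) sin(3*pi*s/2) ds.
Integrating by parts (boundary term plus one more integral), an antiderivative of (1 - 3*s) sin(3*pi*s/2) is 2*s*cos(3*pi*s/2)/pi - 4*sin(3*pi*s/2)/(3*pi**2) - 2*cos(3*pi*s/2)/(3*pi); evaluating from 0 to 2: ∫_{0}^{2} (1 - 3*s) sin(3*pi*s/2) ds = (-10/(3*pi)) - (-2/(3*pi)) = -8/(3*pi).
Hence b_3 = -8/(3*pi).

-8/(3*pi)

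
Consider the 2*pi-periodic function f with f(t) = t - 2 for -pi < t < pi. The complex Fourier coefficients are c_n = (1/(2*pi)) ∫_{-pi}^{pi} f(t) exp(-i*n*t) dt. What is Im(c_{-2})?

-1/2

Since f is real-valued, Im(c_{-2}) = -(1/(2*pi)) ∫_{-pi}^{pi} f(t) sin(-2*t) dt = b_{2}/2.
Integrating by parts (boundary term plus one more integral), an antiderivative of (t - 2) sin(-2*t) is t*cos(2*t)/2 - sin(2*t)/4 - cos(2*t); evaluating from -pi to pi: ∫_{-pi}^{pi} (t - 2) sin(-2*t) dt = (-1 + pi/2) - (-pi/2 - 1) = pi.
Hence Im(c_{-2}) = (-1/(2*pi))·(pi) = -1/2.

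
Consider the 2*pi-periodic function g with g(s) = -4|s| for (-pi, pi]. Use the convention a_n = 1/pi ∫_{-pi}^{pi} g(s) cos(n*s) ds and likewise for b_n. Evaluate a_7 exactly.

a_7 = 1/pi ∫_{-pi}^{pi} g(s) cos(7*s) ds.
g is even and cos(7*s) is even, so the integrand is even and a_7 = 2/pi ∫_0^{pi} g(s) cos(7*s) ds.
Integrating by parts (boundary term plus one more integral), an antiderivative of (-4*s) cos(7*s) is -4*s*sin(7*s)/7 - 4*cos(7*s)/49; evaluating from 0 to pi: ∫_{0}^{pi} (-4*s) cos(7*s) ds = (4/49) - (-4/49) = 8/49.
Hence a_7 = (2/pi)·(8/49) = 16/(49*pi).

16/(49*pi)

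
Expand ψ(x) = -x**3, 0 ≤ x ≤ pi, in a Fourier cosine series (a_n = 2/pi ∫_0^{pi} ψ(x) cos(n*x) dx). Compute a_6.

a_6 = 2/pi ∫_0^{pi} (-x**3) cos(6*x) dx.
Integrating by parts three times (tabular method), an antiderivative of (-x**3) cos(6*x) is -x**3*sin(6*x)/6 - x**2*cos(6*x)/12 + x*sin(6*x)/36 + cos(6*x)/216; evaluating from 0 to pi: ∫_{0}^{pi} (-x**3) cos(6*x) dx = (1/216 - pi**2/12) - (1/216) = -pi**2/12.
Hence a_6 = (2/pi)·(-pi**2/12) = -pi/6.

-pi/6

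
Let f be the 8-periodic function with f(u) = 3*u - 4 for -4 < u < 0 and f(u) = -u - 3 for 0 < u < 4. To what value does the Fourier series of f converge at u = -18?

-10

u = -18 differs from u = -2 by -2 full period(s), and the series is 8-periodic.
f is continuous at u = -2 with value -10, so the series converges to -10 there.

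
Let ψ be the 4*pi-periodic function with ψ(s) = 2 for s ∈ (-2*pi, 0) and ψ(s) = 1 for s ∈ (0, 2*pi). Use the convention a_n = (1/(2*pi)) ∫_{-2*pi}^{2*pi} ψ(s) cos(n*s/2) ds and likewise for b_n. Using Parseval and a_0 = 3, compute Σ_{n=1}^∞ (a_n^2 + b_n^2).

Parseval: a_0^2/2 + Σ_{n≥1} (a_n^2+b_n^2) = (1/(2*pi)) ∫_{-2*pi}^{2*pi} ψ(s)^2 ds = 5.
Subtract a_0^2/2 = 9/2: Σ (a_n^2+b_n^2) = 1/2.

1/2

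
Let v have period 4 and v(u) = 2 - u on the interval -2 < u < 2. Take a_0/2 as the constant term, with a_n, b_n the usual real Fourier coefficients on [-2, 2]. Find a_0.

4

a_0 = 1/2 ∫_{-2}^{2} v(u) du = 1/2 · (8) = 4.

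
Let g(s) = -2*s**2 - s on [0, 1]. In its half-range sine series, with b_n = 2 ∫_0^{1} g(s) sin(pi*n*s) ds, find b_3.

b_3 = 2 ∫_0^{1} (-2*s**2 - s) sin(3*pi*s) ds.
Integrating by parts twice (tabular method), an antiderivative of (-2*s**2 - s) sin(3*pi*s) is 2*s**2*cos(3*pi*s)/(3*pi) - 4*s*sin(3*pi*s)/(9*pi**2) + s*cos(3*pi*s)/(3*pi) - sin(3*pi*s)/(9*pi**2) - 4*cos(3*pi*s)/(27*pi**3); evaluating from 0 to 1: ∫_{0}^{1} (-2*s**2 - s) sin(3*pi*s) ds = ((4/27 - pi**2)/pi**3) - (-4/(27*pi**3)) = (8/27 - pi**2)/pi**3.
Hence b_3 = 2·((8/27 - pi**2)/pi**3) = -2/pi + 16/(27*pi**3).

-2/pi + 16/(27*pi**3)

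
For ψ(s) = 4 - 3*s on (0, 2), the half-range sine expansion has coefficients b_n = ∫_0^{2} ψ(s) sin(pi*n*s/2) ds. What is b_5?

b_5 = ∫_0^{2} (4 - 3*s) sin(5*pi*s/2) ds.
Integrating by parts (boundary term plus one more integral), an antiderivative of (4 - 3*s) sin(5*pi*s/2) is 6*s*cos(5*pi*s/2)/(5*pi) - 12*sin(5*pi*s/2)/(25*pi**2) - 8*cos(5*pi*s/2)/(5*pi); evaluating from 0 to 2: ∫_{0}^{2} (4 - 3*s) sin(5*pi*s/2) ds = (-4/(5*pi)) - (-8/(5*pi)) = 4/(5*pi).
Hence b_5 = 4/(5*pi).

4/(5*pi)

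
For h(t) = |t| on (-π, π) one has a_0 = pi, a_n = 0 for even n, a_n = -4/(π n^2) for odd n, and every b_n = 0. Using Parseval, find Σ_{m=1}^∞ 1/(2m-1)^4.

pi**4/96

Parseval: a_0^2/2 + Σ a_n^2 = (1/π) ∫_{-π}^{π} h(t)^2 dt = 2*pi**2/3.
Subtract a_0^2/2 = pi**2/2: Σ a_n^2 = pi**2/6.
Only odd n contribute, with a_n^2 = 16/(π^2 n^4), so Σ_{m≥1} 1/(2m-1)^4 = π^2·(pi**2/6)/16 = pi**4/96.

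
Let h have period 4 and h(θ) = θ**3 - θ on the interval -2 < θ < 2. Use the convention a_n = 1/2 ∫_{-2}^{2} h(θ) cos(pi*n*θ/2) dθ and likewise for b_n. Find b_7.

b_7 = 1/2 ∫_{-2}^{2} h(θ) sin(7*pi*θ/2) dθ.
h is odd and sin(7*pi*θ/2) is odd, so the integrand is even and b_7 = ∫_0^{2} h(θ) sin(7*pi*θ/2) dθ.
Integrating by parts three times (tabular method), an antiderivative of (θ**3 - θ) sin(7*pi*θ/2) is -2*θ**3*cos(7*pi*θ/2)/(7*pi) + 12*θ**2*sin(7*pi*θ/2)/(49*pi**2) + 48*θ*cos(7*pi*θ/2)/(343*pi**3) + 2*θ*cos(7*pi*θ/2)/(7*pi) - 4*sin(7*pi*θ/2)/(49*pi**2) - 96*sin(7*pi*θ/2)/(2401*pi**4); evaluating from 0 to 2: ∫_{0}^{2} (θ**3 - θ) sin(7*pi*θ/2) dθ = (12*(-8 + 49*pi**2)/(343*pi**3)) - (0) = 12*(-8 + 49*pi**2)/(343*pi**3).
Hence b_7 = 12*(-8 + 49*pi**2)/(343*pi**3).

12*(-8 + 49*pi**2)/(343*pi**3)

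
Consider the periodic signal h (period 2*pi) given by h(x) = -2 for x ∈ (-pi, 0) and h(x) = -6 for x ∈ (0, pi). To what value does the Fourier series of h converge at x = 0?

-4

At x = 0 the one-sided limits are h(0^-) = -2 and h(0^+) = -6.
By Dirichlet's theorem the series converges to their average, [(-2) + (-6)]/2 = -4.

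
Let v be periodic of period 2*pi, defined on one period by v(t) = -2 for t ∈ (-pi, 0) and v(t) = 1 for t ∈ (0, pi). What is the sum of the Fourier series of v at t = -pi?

-1/2

At t = -pi the one-sided limits are v(-pi^-) = 1 and v(-pi^+) = -2.
By Dirichlet's theorem the series converges to their average, [(1) + (-2)]/2 = -1/2.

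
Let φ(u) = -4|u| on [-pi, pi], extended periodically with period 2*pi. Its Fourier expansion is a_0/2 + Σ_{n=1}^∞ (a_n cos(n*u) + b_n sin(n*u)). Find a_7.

a_7 = 1/pi ∫_{-pi}^{pi} φ(u) cos(7*u) du.
φ is even and cos(7*u) is even, so the integrand is even and a_7 = 2/pi ∫_0^{pi} φ(u) cos(7*u) du.
Integrating by parts (boundary term plus one more integral), an antiderivative of (-4*u) cos(7*u) is -4*u*sin(7*u)/7 - 4*cos(7*u)/49; evaluating from 0 to pi: ∫_{0}^{pi} (-4*u) cos(7*u) du = (4/49) - (-4/49) = 8/49.
Hence a_7 = (2/pi)·(8/49) = 16/(49*pi).

16/(49*pi)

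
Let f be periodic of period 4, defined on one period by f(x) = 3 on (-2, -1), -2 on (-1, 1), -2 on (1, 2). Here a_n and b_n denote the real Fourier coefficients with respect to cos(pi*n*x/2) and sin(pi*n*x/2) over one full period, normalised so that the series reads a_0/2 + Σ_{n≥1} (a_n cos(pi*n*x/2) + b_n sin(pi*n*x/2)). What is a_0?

a_0 = 1/2 ∫_{-2}^{2} f(x) dx = 1/2 · (-3) = -3/2.

-3/2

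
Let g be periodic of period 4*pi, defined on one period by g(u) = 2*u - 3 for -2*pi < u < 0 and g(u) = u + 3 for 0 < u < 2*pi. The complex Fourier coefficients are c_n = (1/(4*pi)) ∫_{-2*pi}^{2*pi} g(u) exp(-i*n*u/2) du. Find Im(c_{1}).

Since g is real-valued, Im(c_{1}) = -(1/(4*pi)) ∫_{-2*pi}^{2*pi} g(u) sin(u/2) du = -b_{1}/2.
Split the integral at the breakpoints.
Integrating by parts (boundary term plus one more integral), an antiderivative of (2*u - 3) sin(u/2) is -4*u*cos(u/2) + 8*sin(u/2) + 6*cos(u/2); evaluating from -2*pi to 0: ∫_{-2*pi}^{0} (2*u - 3) sin(u/2) du = (6) - (-8*pi - 6) = 12 + 8*pi.
Integrating by parts (boundary term plus one more integral), an antiderivative of (u + 3) sin(u/2) is -2*u*cos(u/2) + 4*sin(u/2) - 6*cos(u/2); evaluating from 0 to 2*pi: ∫_{0}^{2*pi} (u + 3) sin(u/2) du = (6 + 4*pi) - (-6) = 12 + 4*pi.
So ∫_{-2*pi}^{2*pi} g(u) sin(u/2) du = 24 + 12*pi.
Hence Im(c_{1}) = (-1/(4*pi))·(24 + 12*pi) = -3 - 6/pi.

-3 - 6/pi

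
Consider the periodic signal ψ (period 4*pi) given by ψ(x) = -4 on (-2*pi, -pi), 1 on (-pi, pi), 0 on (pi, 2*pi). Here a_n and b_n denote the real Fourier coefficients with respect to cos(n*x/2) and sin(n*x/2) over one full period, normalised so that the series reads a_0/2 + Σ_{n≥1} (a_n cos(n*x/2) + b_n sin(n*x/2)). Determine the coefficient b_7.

b_7 = (1/(2*pi)) ∫_{-2*pi}^{2*pi} ψ(x) sin(7*x/2) dx.
Split the integral at the breakpoints.
Directly, an antiderivative of (-4) sin(7*x/2) is 8*cos(7*x/2)/7; evaluating from -2*pi to -pi: ∫_{-2*pi}^{-pi} (-4) sin(7*x/2) dx = (0) - (-8/7) = 8/7.
Directly, an antiderivative of (1) sin(7*x/2) is -2*cos(7*x/2)/7; evaluating from -pi to pi: ∫_{-pi}^{pi} (1) sin(7*x/2) dx = (0) - (0) = 0.
∫_{pi}^{2*pi} (0) sin(7*x/2) dx = 0.
Summing the pieces and multiplying by (1/(2*pi)) gives b_7 = 4/(7*pi).

4/(7*pi)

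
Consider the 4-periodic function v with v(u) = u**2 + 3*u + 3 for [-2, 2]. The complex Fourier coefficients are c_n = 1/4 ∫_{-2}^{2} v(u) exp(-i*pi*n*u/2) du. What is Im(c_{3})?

-2/pi

Since v is real-valued, Im(c_{3}) = -1/4 ∫_{-2}^{2} v(u) sin(3*pi*u/2) du = -b_{3}/2.
Integrating by parts twice (tabular method), an antiderivative of (u**2 + 3*u + 3) sin(3*pi*u/2) is -2*u**2*cos(3*pi*u/2)/(3*pi) + 8*u*sin(3*pi*u/2)/(9*pi**2) - 2*u*cos(3*pi*u/2)/pi + 4*sin(3*pi*u/2)/(3*pi**2) - 2*cos(3*pi*u/2)/pi + 16*cos(3*pi*u/2)/(27*pi**3); evaluating from -2 to 2: ∫_{-2}^{2} (u**2 + 3*u + 3) sin(3*pi*u/2) du = (2*(-8 + 117*pi**2)/(27*pi**3)) - (2*(-8 + 9*pi**2)/(27*pi**3)) = 8/pi.
Hence Im(c_{3}) = (-1/4)·(8/pi) = -2/pi.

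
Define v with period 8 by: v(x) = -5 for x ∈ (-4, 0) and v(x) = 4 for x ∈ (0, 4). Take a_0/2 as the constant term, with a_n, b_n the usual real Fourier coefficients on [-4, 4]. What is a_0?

-1

a_0 = 1/4 ∫_{-4}^{4} v(x) dx = 1/4 · (-4) = -1.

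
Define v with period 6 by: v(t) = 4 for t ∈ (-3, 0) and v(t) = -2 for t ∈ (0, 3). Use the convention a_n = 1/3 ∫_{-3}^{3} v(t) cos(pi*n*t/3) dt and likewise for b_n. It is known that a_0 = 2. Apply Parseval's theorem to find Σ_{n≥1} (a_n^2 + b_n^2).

18

Parseval: a_0^2/2 + Σ_{n≥1} (a_n^2+b_n^2) = 1/3 ∫_{-3}^{3} v(t)^2 dt = 20.
Subtract a_0^2/2 = 2: Σ (a_n^2+b_n^2) = 18.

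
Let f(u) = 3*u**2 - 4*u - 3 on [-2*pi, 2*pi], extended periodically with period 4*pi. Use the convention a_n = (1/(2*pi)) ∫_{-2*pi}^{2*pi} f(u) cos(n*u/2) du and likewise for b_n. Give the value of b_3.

-16/3

b_3 = (1/(2*pi)) ∫_{-2*pi}^{2*pi} f(u) sin(3*u/2) du.
Integrating by parts twice (tabular method), an antiderivative of (3*u**2 - 4*u - 3) sin(3*u/2) is -2*u**2*cos(3*u/2) + 8*u*sin(3*u/2)/3 + 8*u*cos(3*u/2)/3 - 16*sin(3*u/2)/9 + 34*cos(3*u/2)/9; evaluating from -2*pi to 2*pi: ∫_{-2*pi}^{2*pi} (3*u**2 - 4*u - 3) sin(3*u/2) du = (-16*pi/3 - 34/9 + 8*pi**2) - (-34/9 + 16*pi/3 + 8*pi**2) = -32*pi/3.
Hence b_3 = (1/(2*pi))·(-32*pi/3) = -16/3.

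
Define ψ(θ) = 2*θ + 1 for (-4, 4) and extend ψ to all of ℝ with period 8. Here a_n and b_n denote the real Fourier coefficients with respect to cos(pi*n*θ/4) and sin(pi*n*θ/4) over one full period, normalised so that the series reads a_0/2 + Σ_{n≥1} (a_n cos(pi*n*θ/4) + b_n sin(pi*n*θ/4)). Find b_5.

b_5 = 1/4 ∫_{-4}^{4} ψ(θ) sin(5*pi*θ/4) dθ.
Integrating by parts (boundary term plus one more integral), an antiderivative of (2*θ + 1) sin(5*pi*θ/4) is -8*θ*cos(5*pi*θ/4)/(5*pi) + 32*sin(5*pi*θ/4)/(25*pi**2) - 4*cos(5*pi*θ/4)/(5*pi); evaluating from -4 to 4: ∫_{-4}^{4} (2*θ + 1) sin(5*pi*θ/4) dθ = (36/(5*pi)) - (-28/(5*pi)) = 64/(5*pi).
Hence b_5 = (1/4)·(64/(5*pi)) = 16/(5*pi).

16/(5*pi)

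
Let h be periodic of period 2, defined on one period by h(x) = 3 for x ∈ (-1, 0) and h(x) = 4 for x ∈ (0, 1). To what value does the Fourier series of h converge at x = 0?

At x = 0 the one-sided limits are h(0^-) = 3 and h(0^+) = 4.
By Dirichlet's theorem the series converges to their average, [(3) + (4)]/2 = 7/2.

7/2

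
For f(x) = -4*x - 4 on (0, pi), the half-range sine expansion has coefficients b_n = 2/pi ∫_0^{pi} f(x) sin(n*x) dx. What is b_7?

b_7 = 2/pi ∫_0^{pi} (-4*x - 4) sin(7*x) dx.
Integrating by parts (boundary term plus one more integral), an antiderivative of (-4*x - 4) sin(7*x) is 4*x*cos(7*x)/7 - 4*sin(7*x)/49 + 4*cos(7*x)/7; evaluating from 0 to pi: ∫_{0}^{pi} (-4*x - 4) sin(7*x) dx = (-4*pi/7 - 4/7) - (4/7) = -4*pi/7 - 8/7.
Hence b_7 = (2/pi)·(-4*pi/7 - 8/7) = 8*(-pi - 2)/(7*pi).

8*(-pi - 2)/(7*pi)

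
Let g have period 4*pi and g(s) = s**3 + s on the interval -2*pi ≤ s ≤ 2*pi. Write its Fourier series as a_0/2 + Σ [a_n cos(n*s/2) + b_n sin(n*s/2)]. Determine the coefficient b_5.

b_5 = (1/(2*pi)) ∫_{-2*pi}^{2*pi} g(s) sin(5*s/2) ds.
g is odd and sin(5*s/2) is odd, so the integrand is even and b_5 = 1/pi ∫_0^{2*pi} g(s) sin(5*s/2) ds.
Integrating by parts three times (tabular method), an antiderivative of (s**3 + s) sin(5*s/2) is -2*s**3*cos(5*s/2)/5 + 12*s**2*sin(5*s/2)/25 - 2*s*cos(5*s/2)/125 + 4*sin(5*s/2)/625; evaluating from 0 to 2*pi: ∫_{0}^{2*pi} (s**3 + s) sin(5*s/2) ds = (4*pi*(1 + 100*pi**2)/125) - (0) = 4*pi*(1 + 100*pi**2)/125.
Hence b_5 = (1/pi)·(4*pi*(1 + 100*pi**2)/125) = 4/125 + 16*pi**2/5.

4/125 + 16*pi**2/5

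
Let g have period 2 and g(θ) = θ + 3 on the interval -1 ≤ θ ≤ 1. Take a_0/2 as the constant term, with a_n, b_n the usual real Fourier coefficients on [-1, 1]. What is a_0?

6

a_0 = ∫_{-1}^{1} g(θ) dθ = 6.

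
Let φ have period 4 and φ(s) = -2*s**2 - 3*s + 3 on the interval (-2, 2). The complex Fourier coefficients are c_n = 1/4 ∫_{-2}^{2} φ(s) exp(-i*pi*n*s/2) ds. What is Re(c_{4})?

-1/pi**2

Since φ is real-valued, Re(c_{4}) = 1/4 ∫_{-2}^{2} φ(s) cos(2*pi*s) ds = a_{4}/2.
Integrating by parts twice (tabular method), an antiderivative of (-2*s**2 - 3*s + 3) cos(2*pi*s) is -s**2*sin(2*pi*s)/pi - 3*s*sin(2*pi*s)/(2*pi) - s*cos(2*pi*s)/pi**2 + sin(2*pi*s)/(2*pi**3) + 3*sin(2*pi*s)/(2*pi) - 3*cos(2*pi*s)/(4*pi**2); evaluating from -2 to 2: ∫_{-2}^{2} (-2*s**2 - 3*s + 3) cos(2*pi*s) ds = (-11/(4*pi**2)) - (5/(4*pi**2)) = -4/pi**2.
Hence Re(c_{4}) = (1/4)·(-4/pi**2) = -1/pi**2.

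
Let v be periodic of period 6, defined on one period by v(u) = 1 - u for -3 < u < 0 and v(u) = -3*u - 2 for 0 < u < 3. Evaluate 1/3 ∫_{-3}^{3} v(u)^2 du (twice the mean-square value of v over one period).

56

1/3 ∫_{-3}^{3} v(u)^2 du = 1/3 · (168) = 56.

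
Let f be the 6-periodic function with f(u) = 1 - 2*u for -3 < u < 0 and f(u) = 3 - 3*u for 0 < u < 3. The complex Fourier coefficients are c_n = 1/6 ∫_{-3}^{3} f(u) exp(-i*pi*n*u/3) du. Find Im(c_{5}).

Since f is real-valued, Im(c_{5}) = -1/6 ∫_{-3}^{3} f(u) sin(5*pi*u/3) du = -b_{5}/2.
Split the integral at the breakpoints.
Integrating by parts (boundary term plus one more integral), an antiderivative of (1 - 2*u) sin(5*pi*u/3) is 6*u*cos(5*pi*u/3)/(5*pi) - 18*sin(5*pi*u/3)/(25*pi**2) - 3*cos(5*pi*u/3)/(5*pi); evaluating from -3 to 0: ∫_{-3}^{0} (1 - 2*u) sin(5*pi*u/3) du = (-3/(5*pi)) - (21/(5*pi)) = -24/(5*pi).
Integrating by parts (boundary term plus one more integral), an antiderivative of (3 - 3*u) sin(5*pi*u/3) is 9*u*cos(5*pi*u/3)/(5*pi) - 27*sin(5*pi*u/3)/(25*pi**2) - 9*cos(5*pi*u/3)/(5*pi); evaluating from 0 to 3: ∫_{0}^{3} (3 - 3*u) sin(5*pi*u/3) du = (-18/(5*pi)) - (-9/(5*pi)) = -9/(5*pi).
So ∫_{-3}^{3} f(u) sin(5*pi*u/3) du = -33/(5*pi).
Hence Im(c_{5}) = (-1/6)·(-33/(5*pi)) = 11/(10*pi).

11/(10*pi)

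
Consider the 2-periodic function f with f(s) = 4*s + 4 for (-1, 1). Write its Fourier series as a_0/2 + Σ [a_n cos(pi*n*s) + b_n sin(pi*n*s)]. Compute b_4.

b_4 = ∫_{-1}^{1} f(s) sin(4*pi*s) ds.
Integrating by parts (boundary term plus one more integral), an antiderivative of (4*s + 4) sin(4*pi*s) is -s*cos(4*pi*s)/pi + sin(4*pi*s)/(4*pi**2) - cos(4*pi*s)/pi; evaluating from -1 to 1: ∫_{-1}^{1} (4*s + 4) sin(4*pi*s) ds = (-2/pi) - (0) = -2/pi.
Hence b_4 = -2/pi.

-2/pi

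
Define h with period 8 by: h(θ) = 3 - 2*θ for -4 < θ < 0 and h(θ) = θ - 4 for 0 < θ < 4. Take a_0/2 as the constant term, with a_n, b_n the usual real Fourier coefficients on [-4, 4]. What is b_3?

-6/pi

b_3 = 1/4 ∫_{-4}^{4} h(θ) sin(3*pi*θ/4) dθ.
Split the integral at the breakpoints.
Integrating by parts (boundary term plus one more integral), an antiderivative of (3 - 2*θ) sin(3*pi*θ/4) is 8*θ*cos(3*pi*θ/4)/(3*pi) - 32*sin(3*pi*θ/4)/(9*pi**2) - 4*cos(3*pi*θ/4)/pi; evaluating from -4 to 0: ∫_{-4}^{0} (3 - 2*θ) sin(3*pi*θ/4) dθ = (-4/pi) - (44/(3*pi)) = -56/(3*pi).
Integrating by parts (boundary term plus one more integral), an antiderivative of (θ - 4) sin(3*pi*θ/4) is -4*θ*cos(3*pi*θ/4)/(3*pi) + 16*sin(3*pi*θ/4)/(9*pi**2) + 16*cos(3*pi*θ/4)/(3*pi); evaluating from 0 to 4: ∫_{0}^{4} (θ - 4) sin(3*pi*θ/4) dθ = (0) - (16/(3*pi)) = -16/(3*pi).
Summing the pieces and multiplying by (1/4) gives b_3 = -6/pi.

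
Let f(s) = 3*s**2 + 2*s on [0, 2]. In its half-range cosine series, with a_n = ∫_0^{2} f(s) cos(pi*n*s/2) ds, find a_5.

a_5 = ∫_0^{2} (3*s**2 + 2*s) cos(5*pi*s/2) ds.
Integrating by parts twice (tabular method), an antiderivative of (3*s**2 + 2*s) cos(5*pi*s/2) is 6*s**2*sin(5*pi*s/2)/(5*pi) + 4*s*sin(5*pi*s/2)/(5*pi) + 24*s*cos(5*pi*s/2)/(25*pi**2) - 48*sin(5*pi*s/2)/(125*pi**3) + 8*cos(5*pi*s/2)/(25*pi**2); evaluating from 0 to 2: ∫_{0}^{2} (3*s**2 + 2*s) cos(5*pi*s/2) ds = (-56/(25*pi**2)) - (8/(25*pi**2)) = -64/(25*pi**2).
Hence a_5 = -64/(25*pi**2).

-64/(25*pi**2)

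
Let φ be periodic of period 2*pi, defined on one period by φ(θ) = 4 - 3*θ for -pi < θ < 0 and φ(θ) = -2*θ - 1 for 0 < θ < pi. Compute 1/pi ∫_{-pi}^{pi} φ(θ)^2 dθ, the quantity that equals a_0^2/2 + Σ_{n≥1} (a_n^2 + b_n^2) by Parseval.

17 + 13*pi**2/3 + 14*pi

1/pi ∫_{-pi}^{pi} φ(θ)^2 dθ = 1/pi · (pi*(51 + 13*pi**2 + 42*pi)/3) = 17 + 13*pi**2/3 + 14*pi.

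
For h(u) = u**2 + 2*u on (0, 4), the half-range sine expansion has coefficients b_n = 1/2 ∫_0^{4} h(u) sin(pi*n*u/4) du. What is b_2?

b_2 = 1/2 ∫_0^{4} (u**2 + 2*u) sin(pi*u/2) du.
Integrating by parts twice (tabular method), an antiderivative of (u**2 + 2*u) sin(pi*u/2) is -2*u**2*cos(pi*u/2)/pi + 8*u*sin(pi*u/2)/pi**2 - 4*u*cos(pi*u/2)/pi + 8*sin(pi*u/2)/pi**2 + 16*cos(pi*u/2)/pi**3; evaluating from 0 to 4: ∫_{0}^{4} (u**2 + 2*u) sin(pi*u/2) du = (-48/pi + 16/pi**3) - (16/pi**3) = -48/pi.
Hence b_2 = (1/2)·(-48/pi) = -24/pi.

-24/pi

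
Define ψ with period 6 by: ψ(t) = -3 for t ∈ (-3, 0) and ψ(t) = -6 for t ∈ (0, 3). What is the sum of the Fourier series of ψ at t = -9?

t = -9 differs from t = 3 by -2 full period(s), and the series is 6-periodic.
At t = 3 the one-sided limits are ψ(3^-) = -6 and ψ(3^+) = -3.
By Dirichlet's theorem the series converges to their average, [(-6) + (-3)]/2 = -9/2.

-9/2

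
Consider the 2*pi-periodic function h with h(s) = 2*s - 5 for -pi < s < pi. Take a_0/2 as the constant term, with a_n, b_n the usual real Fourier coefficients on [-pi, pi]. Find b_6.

-2/3

b_6 = 1/pi ∫_{-pi}^{pi} h(s) sin(6*s) ds.
Integrating by parts (boundary term plus one more integral), an antiderivative of (2*s - 5) sin(6*s) is -s*cos(6*s)/3 + sin(6*s)/18 + 5*cos(6*s)/6; evaluating from -pi to pi: ∫_{-pi}^{pi} (2*s - 5) sin(6*s) ds = (5/6 - pi/3) - (5/6 + pi/3) = -2*pi/3.
Hence b_6 = (1/pi)·(-2*pi/3) = -2/3.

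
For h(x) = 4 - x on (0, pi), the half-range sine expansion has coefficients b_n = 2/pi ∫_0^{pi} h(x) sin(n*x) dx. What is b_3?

2*(8 - pi)/(3*pi)

b_3 = 2/pi ∫_0^{pi} (4 - x) sin(3*x) dx.
Integrating by parts (boundary term plus one more integral), an antiderivative of (4 - x) sin(3*x) is x*cos(3*x)/3 - sin(3*x)/9 - 4*cos(3*x)/3; evaluating from 0 to pi: ∫_{0}^{pi} (4 - x) sin(3*x) dx = (4/3 - pi/3) - (-4/3) = 8/3 - pi/3.
Hence b_3 = (2/pi)·(8/3 - pi/3) = 2*(8 - pi)/(3*pi).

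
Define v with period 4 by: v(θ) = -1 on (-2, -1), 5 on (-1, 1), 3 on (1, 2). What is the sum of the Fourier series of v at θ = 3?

θ = 3 differs from θ = -1 by 1 full period(s), and the series is 4-periodic.
At θ = -1 the one-sided limits are v(-1^-) = -1 and v(-1^+) = 5.
By Dirichlet's theorem the series converges to their average, [(-1) + (5)]/2 = 2.

2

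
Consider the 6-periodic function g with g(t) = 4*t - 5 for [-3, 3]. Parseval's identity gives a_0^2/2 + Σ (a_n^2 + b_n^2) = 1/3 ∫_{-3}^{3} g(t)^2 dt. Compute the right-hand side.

146

1/3 ∫_{-3}^{3} g(t)^2 dt = 1/3 · (438) = 146.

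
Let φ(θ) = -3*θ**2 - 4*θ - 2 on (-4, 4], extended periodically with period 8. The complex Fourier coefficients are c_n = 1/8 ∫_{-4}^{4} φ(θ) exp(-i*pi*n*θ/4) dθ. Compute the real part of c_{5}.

Since φ is real-valued, Re(c_{5}) = 1/8 ∫_{-4}^{4} φ(θ) cos(5*pi*θ/4) dθ = a_{5}/2.
Integrating by parts twice (tabular method), an antiderivative of (-3*θ**2 - 4*θ - 2) cos(5*pi*θ/4) is -12*θ**2*sin(5*pi*θ/4)/(5*pi) - 16*θ*sin(5*pi*θ/4)/(5*pi) - 96*θ*cos(5*pi*θ/4)/(25*pi**2) - 8*sin(5*pi*θ/4)/(5*pi) + 384*sin(5*pi*θ/4)/(125*pi**3) - 64*cos(5*pi*θ/4)/(25*pi**2); evaluating from -4 to 4: ∫_{-4}^{4} (-3*θ**2 - 4*θ - 2) cos(5*pi*θ/4) dθ = (448/(25*pi**2)) - (-64/(5*pi**2)) = 768/(25*pi**2).
Hence Re(c_{5}) = (1/8)·(768/(25*pi**2)) = 96/(25*pi**2).

96/(25*pi**2)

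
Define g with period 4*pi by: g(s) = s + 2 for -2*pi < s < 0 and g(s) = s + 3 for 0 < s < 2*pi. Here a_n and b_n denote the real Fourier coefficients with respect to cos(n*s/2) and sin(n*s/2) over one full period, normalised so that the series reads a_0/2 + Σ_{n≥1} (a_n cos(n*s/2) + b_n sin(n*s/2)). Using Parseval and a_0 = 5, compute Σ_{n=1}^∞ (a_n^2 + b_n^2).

Parseval: a_0^2/2 + Σ_{n≥1} (a_n^2+b_n^2) = (1/(2*pi)) ∫_{-2*pi}^{2*pi} g(s)^2 ds = 2*pi + 13 + 8*pi**2/3.
Subtract a_0^2/2 = 25/2: Σ (a_n^2+b_n^2) = 1/2 + 2*pi + 8*pi**2/3.

1/2 + 2*pi + 8*pi**2/3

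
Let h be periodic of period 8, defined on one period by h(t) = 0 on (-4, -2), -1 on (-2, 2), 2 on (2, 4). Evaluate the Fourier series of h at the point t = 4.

At t = 4 the one-sided limits are h(4^-) = 2 and h(4^+) = 0.
By Dirichlet's theorem the series converges to their average, [(2) + (0)]/2 = 1.

1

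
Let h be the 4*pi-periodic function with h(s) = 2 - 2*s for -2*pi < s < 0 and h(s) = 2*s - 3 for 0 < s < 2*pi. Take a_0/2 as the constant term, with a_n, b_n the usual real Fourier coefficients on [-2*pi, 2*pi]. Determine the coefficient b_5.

-2/pi

b_5 = (1/(2*pi)) ∫_{-2*pi}^{2*pi} h(s) sin(5*s/2) ds.
Split the integral at the breakpoints.
Integrating by parts (boundary term plus one more integral), an antiderivative of (2 - 2*s) sin(5*s/2) is 4*s*cos(5*s/2)/5 - 8*sin(5*s/2)/25 - 4*cos(5*s/2)/5; evaluating from -2*pi to 0: ∫_{-2*pi}^{0} (2 - 2*s) sin(5*s/2) ds = (-4/5) - (4/5 + 8*pi/5) = -8*pi/5 - 8/5.
Integrating by parts (boundary term plus one more integral), an antiderivative of (2*s - 3) sin(5*s/2) is -4*s*cos(5*s/2)/5 + 8*sin(5*s/2)/25 + 6*cos(5*s/2)/5; evaluating from 0 to 2*pi: ∫_{0}^{2*pi} (2*s - 3) sin(5*s/2) ds = (-6/5 + 8*pi/5) - (6/5) = -12/5 + 8*pi/5.
Summing the pieces and multiplying by (1/(2*pi)) gives b_5 = -2/pi.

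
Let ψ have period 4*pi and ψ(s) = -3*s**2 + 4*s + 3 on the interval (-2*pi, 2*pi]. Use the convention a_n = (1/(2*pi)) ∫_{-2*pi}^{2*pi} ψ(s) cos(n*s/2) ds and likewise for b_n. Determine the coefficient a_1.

48

a_1 = (1/(2*pi)) ∫_{-2*pi}^{2*pi} ψ(s) cos(s/2) ds.
Integrating by parts twice (tabular method), an antiderivative of (-3*s**2 + 4*s + 3) cos(s/2) is -6*s**2*sin(s/2) + 8*s*sin(s/2) - 24*s*cos(s/2) + 54*sin(s/2) + 16*cos(s/2); evaluating from -2*pi to 2*pi: ∫_{-2*pi}^{2*pi} (-3*s**2 + 4*s + 3) cos(s/2) ds = (-16 + 48*pi) - (-48*pi - 16) = 96*pi.
Hence a_1 = (1/(2*pi))·(96*pi) = 48.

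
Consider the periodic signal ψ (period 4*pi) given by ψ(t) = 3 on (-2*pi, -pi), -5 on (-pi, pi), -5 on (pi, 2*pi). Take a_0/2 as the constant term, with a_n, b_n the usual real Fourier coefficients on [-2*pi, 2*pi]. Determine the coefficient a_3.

8/(3*pi)

a_3 = (1/(2*pi)) ∫_{-2*pi}^{2*pi} ψ(t) cos(3*t/2) dt.
Split the integral at the breakpoints.
Directly, an antiderivative of (3) cos(3*t/2) is 2*sin(3*t/2); evaluating from -2*pi to -pi: ∫_{-2*pi}^{-pi} (3) cos(3*t/2) dt = (2) - (0) = 2.
Directly, an antiderivative of (-5) cos(3*t/2) is -10*sin(3*t/2)/3; evaluating from -pi to pi: ∫_{-pi}^{pi} (-5) cos(3*t/2) dt = (10/3) - (-10/3) = 20/3.
Directly, an antiderivative of (-5) cos(3*t/2) is -10*sin(3*t/2)/3; evaluating from pi to 2*pi: ∫_{pi}^{2*pi} (-5) cos(3*t/2) dt = (0) - (10/3) = -10/3.
Summing the pieces and multiplying by (1/(2*pi)) gives a_3 = 8/(3*pi).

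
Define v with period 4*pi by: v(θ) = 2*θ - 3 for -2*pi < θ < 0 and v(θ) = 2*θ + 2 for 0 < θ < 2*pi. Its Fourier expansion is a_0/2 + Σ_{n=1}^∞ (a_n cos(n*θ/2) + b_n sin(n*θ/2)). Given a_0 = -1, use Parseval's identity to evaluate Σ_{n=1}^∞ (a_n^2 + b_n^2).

25/2 + 20*pi + 32*pi**2/3

Parseval: a_0^2/2 + Σ_{n≥1} (a_n^2+b_n^2) = (1/(2*pi)) ∫_{-2*pi}^{2*pi} v(θ)^2 dθ = 13 + 20*pi + 32*pi**2/3.
Subtract a_0^2/2 = 1/2: Σ (a_n^2+b_n^2) = 25/2 + 20*pi + 32*pi**2/3.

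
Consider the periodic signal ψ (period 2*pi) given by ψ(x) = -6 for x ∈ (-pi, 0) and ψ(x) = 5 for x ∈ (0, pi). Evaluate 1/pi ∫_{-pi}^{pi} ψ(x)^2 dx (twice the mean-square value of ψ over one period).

1/pi ∫_{-pi}^{pi} ψ(x)^2 dx = 1/pi · (61*pi) = 61.

61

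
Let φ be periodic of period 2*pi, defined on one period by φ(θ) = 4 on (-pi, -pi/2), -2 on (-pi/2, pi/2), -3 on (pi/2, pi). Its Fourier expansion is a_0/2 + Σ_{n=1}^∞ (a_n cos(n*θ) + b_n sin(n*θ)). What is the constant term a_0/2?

a_0 = 1/pi ∫_{-pi}^{pi} φ(θ) dθ = 1/pi · (-3*pi/2) = -3/2.
So the constant term a_0/2 = -3/4.

-3/4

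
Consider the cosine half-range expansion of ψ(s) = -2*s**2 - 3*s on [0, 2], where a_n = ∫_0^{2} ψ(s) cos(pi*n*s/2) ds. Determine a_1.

a_1 = ∫_0^{2} (-2*s**2 - 3*s) cos(pi*s/2) ds.
Integrating by parts twice (tabular method), an antiderivative of (-2*s**2 - 3*s) cos(pi*s/2) is -4*s**2*sin(pi*s/2)/pi - 6*s*sin(pi*s/2)/pi - 16*s*cos(pi*s/2)/pi**2 + 32*sin(pi*s/2)/pi**3 - 12*cos(pi*s/2)/pi**2; evaluating from 0 to 2: ∫_{0}^{2} (-2*s**2 - 3*s) cos(pi*s/2) ds = (44/pi**2) - (-12/pi**2) = 56/pi**2.
Hence a_1 = 56/pi**2.

56/pi**2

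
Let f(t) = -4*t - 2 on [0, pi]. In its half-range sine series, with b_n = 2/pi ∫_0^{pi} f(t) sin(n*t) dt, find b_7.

b_7 = 2/pi ∫_0^{pi} (-4*t - 2) sin(7*t) dt.
Integrating by parts (boundary term plus one more integral), an antiderivative of (-4*t - 2) sin(7*t) is 4*t*cos(7*t)/7 - 4*sin(7*t)/49 + 2*cos(7*t)/7; evaluating from 0 to pi: ∫_{0}^{pi} (-4*t - 2) sin(7*t) dt = (-4*pi/7 - 2/7) - (2/7) = -4*pi/7 - 4/7.
Hence b_7 = (2/pi)·(-4*pi/7 - 4/7) = 8*(-pi - 1)/(7*pi).

8*(-pi - 1)/(7*pi)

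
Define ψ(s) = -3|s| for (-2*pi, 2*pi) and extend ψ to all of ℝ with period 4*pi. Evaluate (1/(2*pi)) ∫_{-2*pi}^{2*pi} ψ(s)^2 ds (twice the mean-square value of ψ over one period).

24*pi**2

(1/(2*pi)) ∫_{-2*pi}^{2*pi} ψ(s)^2 ds = (1/(2*pi)) · (48*pi**3) = 24*pi**2.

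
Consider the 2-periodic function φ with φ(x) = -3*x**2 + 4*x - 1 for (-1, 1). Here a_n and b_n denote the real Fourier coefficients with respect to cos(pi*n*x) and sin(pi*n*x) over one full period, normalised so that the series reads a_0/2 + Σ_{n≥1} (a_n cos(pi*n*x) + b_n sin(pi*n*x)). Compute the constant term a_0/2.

a_0 = ∫_{-1}^{1} φ(x) dx = -4.
So the constant term a_0/2 = -2.

-2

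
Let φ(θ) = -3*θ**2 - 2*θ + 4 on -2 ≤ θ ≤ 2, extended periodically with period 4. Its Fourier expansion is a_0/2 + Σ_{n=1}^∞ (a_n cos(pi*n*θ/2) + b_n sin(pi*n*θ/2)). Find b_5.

-8/(5*pi)

b_5 = 1/2 ∫_{-2}^{2} φ(θ) sin(5*pi*θ/2) dθ.
Integrating by parts twice (tabular method), an antiderivative of (-3*θ**2 - 2*θ + 4) sin(5*pi*θ/2) is 6*θ**2*cos(5*pi*θ/2)/(5*pi) - 24*θ*sin(5*pi*θ/2)/(25*pi**2) + 4*θ*cos(5*pi*θ/2)/(5*pi) - 8*sin(5*pi*θ/2)/(25*pi**2) - 8*cos(5*pi*θ/2)/(5*pi) - 48*cos(5*pi*θ/2)/(125*pi**3); evaluating from -2 to 2: ∫_{-2}^{2} (-3*θ**2 - 2*θ + 4) sin(5*pi*θ/2) dθ = (24*(2 - 25*pi**2)/(125*pi**3)) - (8*(6 - 25*pi**2)/(125*pi**3)) = -16/(5*pi).
Hence b_5 = (1/2)·(-16/(5*pi)) = -8/(5*pi).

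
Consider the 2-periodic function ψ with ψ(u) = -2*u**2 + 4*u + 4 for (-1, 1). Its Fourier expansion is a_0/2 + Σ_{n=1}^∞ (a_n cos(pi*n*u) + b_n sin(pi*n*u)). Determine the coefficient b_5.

b_5 = ∫_{-1}^{1} ψ(u) sin(5*pi*u) du.
Integrating by parts twice (tabular method), an antiderivative of (-2*u**2 + 4*u + 4) sin(5*pi*u) is 2*u**2*cos(5*pi*u)/(5*pi) - 4*u*sin(5*pi*u)/(25*pi**2) - 4*u*cos(5*pi*u)/(5*pi) + 4*sin(5*pi*u)/(25*pi**2) - 4*cos(5*pi*u)/(5*pi) - 4*cos(5*pi*u)/(125*pi**3); evaluating from -1 to 1: ∫_{-1}^{1} (-2*u**2 + 4*u + 4) sin(5*pi*u) du = (2*(2 + 75*pi**2)/(125*pi**3)) - (2*(2 - 25*pi**2)/(125*pi**3)) = 8/(5*pi).
Hence b_5 = 8/(5*pi).

8/(5*pi)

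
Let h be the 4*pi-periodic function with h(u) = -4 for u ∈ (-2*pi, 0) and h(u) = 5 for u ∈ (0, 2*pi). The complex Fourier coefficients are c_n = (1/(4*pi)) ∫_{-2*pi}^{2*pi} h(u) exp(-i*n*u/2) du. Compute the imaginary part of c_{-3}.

Since h is real-valued, Im(c_{-3}) = -(1/(4*pi)) ∫_{-2*pi}^{2*pi} h(u) sin(-3*u/2) du = b_{3}/2.
Split the integral at the breakpoints.
Directly, an antiderivative of (-4) sin(-3*u/2) is -8*cos(3*u/2)/3; evaluating from -2*pi to 0: ∫_{-2*pi}^{0} (-4) sin(-3*u/2) du = (-8/3) - (8/3) = -16/3.
Directly, an antiderivative of (5) sin(-3*u/2) is 10*cos(3*u/2)/3; evaluating from 0 to 2*pi: ∫_{0}^{2*pi} (5) sin(-3*u/2) du = (-10/3) - (10/3) = -20/3.
So ∫_{-2*pi}^{2*pi} h(u) sin(-3*u/2) du = -12.
Hence Im(c_{-3}) = (-1/(4*pi))·(-12) = 3/pi.

3/pi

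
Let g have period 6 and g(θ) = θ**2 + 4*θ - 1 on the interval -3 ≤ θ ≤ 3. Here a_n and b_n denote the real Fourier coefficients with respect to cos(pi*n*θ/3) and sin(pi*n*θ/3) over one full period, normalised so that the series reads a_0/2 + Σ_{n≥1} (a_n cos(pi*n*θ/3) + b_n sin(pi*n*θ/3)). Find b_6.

b_6 = 1/3 ∫_{-3}^{3} g(θ) sin(2*pi*θ) dθ.
Integrating by parts twice (tabular method), an antiderivative of (θ**2 + 4*θ - 1) sin(2*pi*θ) is -θ**2*cos(2*pi*θ)/(2*pi) + θ*sin(2*pi*θ)/(2*pi**2) - 2*θ*cos(2*pi*θ)/pi + sin(2*pi*θ)/pi**2 + cos(2*pi*θ)/(4*pi**3) + cos(2*pi*θ)/(2*pi); evaluating from -3 to 3: ∫_{-3}^{3} (θ**2 + 4*θ - 1) sin(2*pi*θ) dθ = (-10/pi + 1/(4*pi**3)) - (1/(4*pi**3) + 2/pi) = -12/pi.
Hence b_6 = (1/3)·(-12/pi) = -4/pi.

-4/pi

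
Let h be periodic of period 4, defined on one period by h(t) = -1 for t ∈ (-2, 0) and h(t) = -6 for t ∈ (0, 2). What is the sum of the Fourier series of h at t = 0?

-7/2

At t = 0 the one-sided limits are h(0^-) = -1 and h(0^+) = -6.
By Dirichlet's theorem the series converges to their average, [(-1) + (-6)]/2 = -7/2.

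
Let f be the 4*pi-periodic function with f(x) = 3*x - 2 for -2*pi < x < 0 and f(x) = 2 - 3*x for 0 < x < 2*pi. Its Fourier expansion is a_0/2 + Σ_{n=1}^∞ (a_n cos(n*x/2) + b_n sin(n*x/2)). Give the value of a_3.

a_3 = (1/(2*pi)) ∫_{-2*pi}^{2*pi} f(x) cos(3*x/2) dx.
Split the integral at the breakpoints.
Integrating by parts (boundary term plus one more integral), an antiderivative of (3*x - 2) cos(3*x/2) is 2*x*sin(3*x/2) - 4*sin(3*x/2)/3 + 4*cos(3*x/2)/3; evaluating from -2*pi to 0: ∫_{-2*pi}^{0} (3*x - 2) cos(3*x/2) dx = (4/3) - (-4/3) = 8/3.
Integrating by parts (boundary term plus one more integral), an antiderivative of (2 - 3*x) cos(3*x/2) is -2*x*sin(3*x/2) + 4*sin(3*x/2)/3 - 4*cos(3*x/2)/3; evaluating from 0 to 2*pi: ∫_{0}^{2*pi} (2 - 3*x) cos(3*x/2) dx = (4/3) - (-4/3) = 8/3.
Summing the pieces and multiplying by (1/(2*pi)) gives a_3 = 8/(3*pi).

8/(3*pi)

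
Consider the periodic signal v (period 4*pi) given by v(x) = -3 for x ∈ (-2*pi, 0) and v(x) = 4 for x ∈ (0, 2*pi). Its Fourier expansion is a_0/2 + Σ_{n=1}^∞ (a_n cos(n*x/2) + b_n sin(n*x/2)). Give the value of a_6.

a_6 = (1/(2*pi)) ∫_{-2*pi}^{2*pi} v(x) cos(3*x) dx.
Split the integral at the breakpoints.
Directly, an antiderivative of (-3) cos(3*x) is -sin(3*x); evaluating from -2*pi to 0: ∫_{-2*pi}^{0} (-3) cos(3*x) dx = (0) - (0) = 0.
Directly, an antiderivative of (4) cos(3*x) is 4*sin(3*x)/3; evaluating from 0 to 2*pi: ∫_{0}^{2*pi} (4) cos(3*x) dx = (0) - (0) = 0.
Summing the pieces and multiplying by (1/(2*pi)) gives a_6 = 0.

0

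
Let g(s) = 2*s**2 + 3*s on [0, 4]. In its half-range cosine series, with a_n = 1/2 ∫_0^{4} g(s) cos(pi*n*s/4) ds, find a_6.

32/(9*pi**2)

a_6 = 1/2 ∫_0^{4} (2*s**2 + 3*s) cos(3*pi*s/2) ds.
Integrating by parts twice (tabular method), an antiderivative of (2*s**2 + 3*s) cos(3*pi*s/2) is 4*s**2*sin(3*pi*s/2)/(3*pi) + 2*s*sin(3*pi*s/2)/pi + 16*s*cos(3*pi*s/2)/(9*pi**2) - 32*sin(3*pi*s/2)/(27*pi**3) + 4*cos(3*pi*s/2)/(3*pi**2); evaluating from 0 to 4: ∫_{0}^{4} (2*s**2 + 3*s) cos(3*pi*s/2) ds = (76/(9*pi**2)) - (4/(3*pi**2)) = 64/(9*pi**2).
Hence a_6 = (1/2)·(64/(9*pi**2)) = 32/(9*pi**2).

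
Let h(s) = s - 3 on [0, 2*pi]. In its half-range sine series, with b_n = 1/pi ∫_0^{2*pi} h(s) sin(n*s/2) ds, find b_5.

b_5 = 1/pi ∫_0^{2*pi} (s - 3) sin(5*s/2) ds.
Integrating by parts (boundary term plus one more integral), an antiderivative of (s - 3) sin(5*s/2) is -2*s*cos(5*s/2)/5 + 4*sin(5*s/2)/25 + 6*cos(5*s/2)/5; evaluating from 0 to 2*pi: ∫_{0}^{2*pi} (s - 3) sin(5*s/2) ds = (-6/5 + 4*pi/5) - (6/5) = -12/5 + 4*pi/5.
Hence b_5 = (1/pi)·(-12/5 + 4*pi/5) = 4*(-3 + pi)/(5*pi).

4*(-3 + pi)/(5*pi)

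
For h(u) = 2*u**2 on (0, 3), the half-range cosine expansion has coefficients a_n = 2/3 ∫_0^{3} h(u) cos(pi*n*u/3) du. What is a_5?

-72/(25*pi**2)

a_5 = 2/3 ∫_0^{3} (2*u**2) cos(5*pi*u/3) du.
Integrating by parts twice (tabular method), an antiderivative of (2*u**2) cos(5*pi*u/3) is 6*u**2*sin(5*pi*u/3)/(5*pi) + 36*u*cos(5*pi*u/3)/(25*pi**2) - 108*sin(5*pi*u/3)/(125*pi**3); evaluating from 0 to 3: ∫_{0}^{3} (2*u**2) cos(5*pi*u/3) du = (-108/(25*pi**2)) - (0) = -108/(25*pi**2).
Hence a_5 = (2/3)·(-108/(25*pi**2)) = -72/(25*pi**2).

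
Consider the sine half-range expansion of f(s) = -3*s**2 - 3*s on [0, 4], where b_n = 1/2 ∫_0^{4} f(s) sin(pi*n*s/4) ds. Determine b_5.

b_5 = 1/2 ∫_0^{4} (-3*s**2 - 3*s) sin(5*pi*s/4) ds.
Integrating by parts twice (tabular method), an antiderivative of (-3*s**2 - 3*s) sin(5*pi*s/4) is 12*s**2*cos(5*pi*s/4)/(5*pi) - 96*s*sin(5*pi*s/4)/(25*pi**2) + 12*s*cos(5*pi*s/4)/(5*pi) - 48*sin(5*pi*s/4)/(25*pi**2) - 384*cos(5*pi*s/4)/(125*pi**3); evaluating from 0 to 4: ∫_{0}^{4} (-3*s**2 - 3*s) sin(5*pi*s/4) ds = (-48/pi + 384/(125*pi**3)) - (-384/(125*pi**3)) = -48/pi + 768/(125*pi**3).
Hence b_5 = (1/2)·(-48/pi + 768/(125*pi**3)) = -24/pi + 384/(125*pi**3).

-24/pi + 384/(125*pi**3)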